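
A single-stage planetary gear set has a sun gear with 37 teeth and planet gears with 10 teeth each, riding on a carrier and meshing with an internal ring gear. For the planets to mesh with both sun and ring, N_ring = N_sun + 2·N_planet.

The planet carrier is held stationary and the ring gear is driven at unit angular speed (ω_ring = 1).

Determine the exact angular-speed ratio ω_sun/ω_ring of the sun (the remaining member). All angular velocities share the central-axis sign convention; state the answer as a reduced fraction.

N_ring = 37 + 2·10 = 57
37(ω_s−ω_c) = −57(ω_r−ω_c),  ω_c=0, ω_r=1
ω_s = 0 − (57/37)(1−0) = -57/37
ω_s/ω_r = -57/37

-57/37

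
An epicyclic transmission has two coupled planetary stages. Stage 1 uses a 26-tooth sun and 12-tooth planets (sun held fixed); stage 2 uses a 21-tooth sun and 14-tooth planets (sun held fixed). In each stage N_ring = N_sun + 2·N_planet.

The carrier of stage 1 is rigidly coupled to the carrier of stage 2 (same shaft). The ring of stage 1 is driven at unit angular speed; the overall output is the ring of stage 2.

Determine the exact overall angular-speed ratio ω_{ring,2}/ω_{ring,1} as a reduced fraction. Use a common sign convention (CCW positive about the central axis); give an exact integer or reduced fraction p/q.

Stage 1: N_ring = 26 + 2·12 = 50
Stage 1: 26(ω_s−ω_c) = −50(ω_r−ω_c),  ω_s=0, ω_r=1
Stage 1: 26(0−ω_c) = −50(1−ω_c)  ⇒  76ω_c = 50  ⇒  ω_c = 25/38
  ⇒ ω_c¹/ω_r¹ = 25/38
Stage 2: N_ring = 21 + 2·14 = 49
Stage 2: 21(ω_s−ω_c) = −49(ω_r−ω_c),  ω_s=0, ω_c=1
Stage 2: ω_r = 1 − (21/49)(0−1) = 10/7
  ⇒ ω_r²/ω_c² = 10/7
Coupling ω_c² = ω_c¹ ⇒ overall = 25/38 × 10/7 = 125/133

125/133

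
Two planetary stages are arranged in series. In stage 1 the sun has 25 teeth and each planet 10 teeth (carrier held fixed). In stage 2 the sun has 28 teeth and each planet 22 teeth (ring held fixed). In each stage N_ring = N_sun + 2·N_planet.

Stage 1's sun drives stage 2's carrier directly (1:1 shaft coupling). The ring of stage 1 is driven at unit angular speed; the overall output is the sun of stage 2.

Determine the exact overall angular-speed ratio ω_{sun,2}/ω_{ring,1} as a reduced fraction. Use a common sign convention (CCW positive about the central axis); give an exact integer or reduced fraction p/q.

Stage 1: N_ring = 25 + 2·10 = 45
Stage 1: 25(ω_s−ω_c) = −45(ω_r−ω_c),  ω_c=0, ω_r=1
Stage 1: ω_s = 0 − (45/25)(1−0) = -9/5
  ⇒ ω_s¹/ω_r¹ = -9/5
Stage 2: N_ring = 28 + 2·22 = 72
Stage 2: 28(ω_s−ω_c) = −72(ω_r−ω_c),  ω_r=0, ω_c=1
Stage 2: ω_s = 1 − (72/28)(0−1) = 25/7
  ⇒ ω_s²/ω_c² = 25/7
Coupling ω_c² = ω_s¹ ⇒ overall = -9/5 × 25/7 = -45/7

-45/7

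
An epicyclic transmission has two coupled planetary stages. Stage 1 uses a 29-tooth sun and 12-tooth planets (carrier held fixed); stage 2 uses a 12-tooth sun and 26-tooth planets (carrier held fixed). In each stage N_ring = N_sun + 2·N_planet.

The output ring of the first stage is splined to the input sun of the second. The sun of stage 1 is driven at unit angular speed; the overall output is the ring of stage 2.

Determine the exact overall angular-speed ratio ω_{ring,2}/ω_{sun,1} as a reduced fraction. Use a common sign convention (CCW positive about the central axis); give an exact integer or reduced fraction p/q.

87/848

Stage 1: N_ring = 29 + 2·12 = 53
Stage 1: 29(ω_s−ω_c) = −53(ω_r−ω_c),  ω_c=0, ω_s=1
Stage 1: ω_r = 0 − (29/53)(1−0) = -29/53
  ⇒ ω_r¹/ω_s¹ = -29/53
Stage 2: N_ring = 12 + 2·26 = 64
Stage 2: 12(ω_s−ω_c) = −64(ω_r−ω_c),  ω_c=0, ω_s=1
Stage 2: ω_r = 0 − (12/64)(1−0) = -3/16
  ⇒ ω_r²/ω_s² = -3/16
Coupling ω_s² = ω_r¹ ⇒ overall = -29/53 × -3/16 = 87/848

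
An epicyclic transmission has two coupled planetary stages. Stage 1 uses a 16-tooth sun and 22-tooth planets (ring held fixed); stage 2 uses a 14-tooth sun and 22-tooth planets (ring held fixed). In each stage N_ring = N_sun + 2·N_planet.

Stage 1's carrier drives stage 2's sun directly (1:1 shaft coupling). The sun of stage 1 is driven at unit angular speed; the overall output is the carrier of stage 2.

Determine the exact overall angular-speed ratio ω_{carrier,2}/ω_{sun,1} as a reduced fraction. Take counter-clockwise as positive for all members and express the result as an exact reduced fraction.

7/171

Stage 1: N_ring = 16 + 2·22 = 60
Stage 1: 16(ω_s−ω_c) = −60(ω_r−ω_c),  ω_r=0, ω_s=1
Stage 1: 16(1−ω_c) = −60(0−ω_c)  ⇒  76ω_c = 16  ⇒  ω_c = 4/19
  ⇒ ω_c¹/ω_s¹ = 4/19
Stage 2: N_ring = 14 + 2·22 = 58
Stage 2: 14(ω_s−ω_c) = −58(ω_r−ω_c),  ω_r=0, ω_s=1
Stage 2: 14(1−ω_c) = −58(0−ω_c)  ⇒  72ω_c = 14  ⇒  ω_c = 7/36
  ⇒ ω_c²/ω_s² = 7/36
Coupling ω_s² = ω_c¹ ⇒ overall = 4/19 × 7/36 = 7/171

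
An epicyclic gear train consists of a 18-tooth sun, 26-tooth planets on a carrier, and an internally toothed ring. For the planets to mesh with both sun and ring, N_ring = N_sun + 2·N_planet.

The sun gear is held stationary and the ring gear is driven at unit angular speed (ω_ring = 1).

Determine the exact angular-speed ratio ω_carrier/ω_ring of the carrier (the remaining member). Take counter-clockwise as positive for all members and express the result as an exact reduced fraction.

N_ring = 18 + 2·26 = 70
18(ω_s−ω_c) = −70(ω_r−ω_c),  ω_s=0, ω_r=1
18(0−ω_c) = −70(1−ω_c)  ⇒  88ω_c = 70  ⇒  ω_c = 35/44
ω_c/ω_r = 35/44

35/44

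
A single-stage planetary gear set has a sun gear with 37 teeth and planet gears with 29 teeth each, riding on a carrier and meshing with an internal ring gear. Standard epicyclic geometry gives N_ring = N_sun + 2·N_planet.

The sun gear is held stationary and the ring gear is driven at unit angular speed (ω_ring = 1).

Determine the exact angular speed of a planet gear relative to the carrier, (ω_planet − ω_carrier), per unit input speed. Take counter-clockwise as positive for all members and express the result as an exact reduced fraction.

3515/3828

N_ring = 37 + 2·29 = 95
37(ω_s−ω_c) = −95(ω_r−ω_c),  ω_s=0, ω_r=1
37(0−ω_c) = −95(1−ω_c)  ⇒  132ω_c = 95  ⇒  ω_c = 95/132
sun–planet: 37·(0−95/132) = −29·(ω_p−ω_c)  ⇒  ω_p−ω_c = −(37/29)·(-95/132) = 3515/3828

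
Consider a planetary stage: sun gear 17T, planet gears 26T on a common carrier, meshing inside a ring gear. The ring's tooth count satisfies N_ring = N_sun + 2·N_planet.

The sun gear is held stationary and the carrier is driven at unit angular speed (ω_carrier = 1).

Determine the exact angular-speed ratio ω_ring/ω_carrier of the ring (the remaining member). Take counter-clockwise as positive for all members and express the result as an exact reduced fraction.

N_ring = 17 + 2·26 = 69
17(ω_s−ω_c) = −69(ω_r−ω_c),  ω_s=0, ω_c=1
ω_r = 1 − (17/69)(0−1) = 86/69
ω_r/ω_c = 86/69

86/69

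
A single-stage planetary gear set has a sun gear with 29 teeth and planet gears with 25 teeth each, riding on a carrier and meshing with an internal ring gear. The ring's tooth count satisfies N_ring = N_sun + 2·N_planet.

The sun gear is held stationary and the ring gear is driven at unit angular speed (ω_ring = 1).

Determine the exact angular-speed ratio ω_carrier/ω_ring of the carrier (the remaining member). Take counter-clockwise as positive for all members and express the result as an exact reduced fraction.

79/108

N_ring = 29 + 2·25 = 79
29(ω_s−ω_c) = −79(ω_r−ω_c),  ω_s=0, ω_r=1
29(0−ω_c) = −79(1−ω_c)  ⇒  108ω_c = 79  ⇒  ω_c = 79/108
ω_c/ω_r = 79/108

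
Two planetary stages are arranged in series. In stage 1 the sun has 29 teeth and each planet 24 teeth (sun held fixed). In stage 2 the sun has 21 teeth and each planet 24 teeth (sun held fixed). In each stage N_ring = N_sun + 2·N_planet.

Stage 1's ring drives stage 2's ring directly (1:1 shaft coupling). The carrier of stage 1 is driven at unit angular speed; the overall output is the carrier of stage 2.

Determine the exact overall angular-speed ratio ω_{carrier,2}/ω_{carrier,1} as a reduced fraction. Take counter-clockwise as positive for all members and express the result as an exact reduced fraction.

Stage 1: N_ring = 29 + 2·24 = 77
Stage 1: 29(ω_s−ω_c) = −77(ω_r−ω_c),  ω_s=0, ω_c=1
Stage 1: ω_r = 1 − (29/77)(0−1) = 106/77
  ⇒ ω_r¹/ω_c¹ = 106/77
Stage 2: N_ring = 21 + 2·24 = 69
Stage 2: 21(ω_s−ω_c) = −69(ω_r−ω_c),  ω_s=0, ω_r=1
Stage 2: 21(0−ω_c) = −69(1−ω_c)  ⇒  90ω_c = 69  ⇒  ω_c = 23/30
  ⇒ ω_c²/ω_r² = 23/30
Coupling ω_r² = ω_r¹ ⇒ overall = 106/77 × 23/30 = 1219/1155

1219/1155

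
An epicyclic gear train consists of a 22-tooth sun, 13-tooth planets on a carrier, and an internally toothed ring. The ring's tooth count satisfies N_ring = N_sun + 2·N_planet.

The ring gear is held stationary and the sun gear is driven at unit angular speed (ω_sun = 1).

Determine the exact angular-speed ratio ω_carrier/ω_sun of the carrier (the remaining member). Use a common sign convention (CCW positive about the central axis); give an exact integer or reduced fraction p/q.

N_ring = 22 + 2·13 = 48
22(ω_s−ω_c) = −48(ω_r−ω_c),  ω_r=0, ω_s=1
22(1−ω_c) = −48(0−ω_c)  ⇒  70ω_c = 22  ⇒  ω_c = 11/35
ω_c/ω_s = 11/35

11/35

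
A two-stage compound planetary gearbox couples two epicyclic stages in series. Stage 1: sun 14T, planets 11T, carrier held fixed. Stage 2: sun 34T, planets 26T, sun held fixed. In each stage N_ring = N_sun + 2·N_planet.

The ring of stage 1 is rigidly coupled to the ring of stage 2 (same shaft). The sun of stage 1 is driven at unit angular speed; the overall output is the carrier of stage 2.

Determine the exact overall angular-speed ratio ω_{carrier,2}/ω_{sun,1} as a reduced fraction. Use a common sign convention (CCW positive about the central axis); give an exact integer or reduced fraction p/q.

-301/1080

Stage 1: N_ring = 14 + 2·11 = 36
Stage 1: 14(ω_s−ω_c) = −36(ω_r−ω_c),  ω_c=0, ω_s=1
Stage 1: ω_r = 0 − (14/36)(1−0) = -7/18
  ⇒ ω_r¹/ω_s¹ = -7/18
Stage 2: N_ring = 34 + 2·26 = 86
Stage 2: 34(ω_s−ω_c) = −86(ω_r−ω_c),  ω_s=0, ω_r=1
Stage 2: 34(0−ω_c) = −86(1−ω_c)  ⇒  120ω_c = 86  ⇒  ω_c = 43/60
  ⇒ ω_c²/ω_r² = 43/60
Coupling ω_r² = ω_r¹ ⇒ overall = -7/18 × 43/60 = -301/1080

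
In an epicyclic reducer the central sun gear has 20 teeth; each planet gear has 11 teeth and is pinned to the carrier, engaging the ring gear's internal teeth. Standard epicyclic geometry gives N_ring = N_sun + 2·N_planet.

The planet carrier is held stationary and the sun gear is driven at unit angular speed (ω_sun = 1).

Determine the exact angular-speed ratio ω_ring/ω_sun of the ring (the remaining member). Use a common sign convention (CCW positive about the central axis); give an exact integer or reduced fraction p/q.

-10/21

N_ring = 20 + 2·11 = 42
20(ω_s−ω_c) = −42(ω_r−ω_c),  ω_c=0, ω_s=1
ω_r = 0 − (20/42)(1−0) = -10/21
ω_r/ω_s = -10/21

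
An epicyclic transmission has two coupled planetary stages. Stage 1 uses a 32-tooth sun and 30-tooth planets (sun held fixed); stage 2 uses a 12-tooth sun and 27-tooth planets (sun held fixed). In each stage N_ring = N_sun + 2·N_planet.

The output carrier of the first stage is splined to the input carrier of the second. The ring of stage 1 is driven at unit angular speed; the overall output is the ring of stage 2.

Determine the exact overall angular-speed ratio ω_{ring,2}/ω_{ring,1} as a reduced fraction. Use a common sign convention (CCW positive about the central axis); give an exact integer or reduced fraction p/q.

Stage 1: N_ring = 32 + 2·30 = 92
Stage 1: 32(ω_s−ω_c) = −92(ω_r−ω_c),  ω_s=0, ω_r=1
Stage 1: 32(0−ω_c) = −92(1−ω_c)  ⇒  124ω_c = 92  ⇒  ω_c = 23/31
  ⇒ ω_c¹/ω_r¹ = 23/31
Stage 2: N_ring = 12 + 2·27 = 66
Stage 2: 12(ω_s−ω_c) = −66(ω_r−ω_c),  ω_s=0, ω_c=1
Stage 2: ω_r = 1 − (12/66)(0−1) = 13/11
  ⇒ ω_r²/ω_c² = 13/11
Coupling ω_c² = ω_c¹ ⇒ overall = 23/31 × 13/11 = 299/341

299/341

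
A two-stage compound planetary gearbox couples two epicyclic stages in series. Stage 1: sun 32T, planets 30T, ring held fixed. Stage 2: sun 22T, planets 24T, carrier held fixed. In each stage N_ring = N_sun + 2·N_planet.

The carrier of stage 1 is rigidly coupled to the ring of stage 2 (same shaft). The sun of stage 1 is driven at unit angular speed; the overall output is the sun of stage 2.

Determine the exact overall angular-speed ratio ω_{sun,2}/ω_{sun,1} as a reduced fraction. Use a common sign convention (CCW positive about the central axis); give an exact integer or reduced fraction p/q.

-280/341

Stage 1: N_ring = 32 + 2·30 = 92
Stage 1: 32(ω_s−ω_c) = −92(ω_r−ω_c),  ω_r=0, ω_s=1
Stage 1: 32(1−ω_c) = −92(0−ω_c)  ⇒  124ω_c = 32  ⇒  ω_c = 8/31
  ⇒ ω_c¹/ω_s¹ = 8/31
Stage 2: N_ring = 22 + 2·24 = 70
Stage 2: 22(ω_s−ω_c) = −70(ω_r−ω_c),  ω_c=0, ω_r=1
Stage 2: ω_s = 0 − (70/22)(1−0) = -35/11
  ⇒ ω_s²/ω_r² = -35/11
Coupling ω_r² = ω_c¹ ⇒ overall = 8/31 × -35/11 = -280/341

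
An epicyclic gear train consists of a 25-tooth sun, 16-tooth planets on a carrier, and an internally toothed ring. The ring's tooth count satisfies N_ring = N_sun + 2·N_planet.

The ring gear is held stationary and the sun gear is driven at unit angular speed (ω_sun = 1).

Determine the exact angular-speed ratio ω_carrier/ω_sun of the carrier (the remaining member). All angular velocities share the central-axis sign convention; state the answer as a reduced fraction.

N_ring = 25 + 2·16 = 57
25(ω_s−ω_c) = −57(ω_r−ω_c),  ω_r=0, ω_s=1
25(1−ω_c) = −57(0−ω_c)  ⇒  82ω_c = 25  ⇒  ω_c = 25/82
ω_c/ω_s = 25/82

25/82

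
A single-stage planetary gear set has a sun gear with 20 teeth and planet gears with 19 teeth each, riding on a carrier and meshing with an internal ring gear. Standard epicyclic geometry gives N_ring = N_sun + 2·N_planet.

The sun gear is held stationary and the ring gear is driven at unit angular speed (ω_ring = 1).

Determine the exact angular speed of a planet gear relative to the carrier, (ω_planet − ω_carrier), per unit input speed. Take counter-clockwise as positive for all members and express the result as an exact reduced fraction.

N_ring = 20 + 2·19 = 58
20(ω_s−ω_c) = −58(ω_r−ω_c),  ω_s=0, ω_r=1
20(0−ω_c) = −58(1−ω_c)  ⇒  78ω_c = 58  ⇒  ω_c = 29/39
sun–planet: 20·(0−29/39) = −19·(ω_p−ω_c)  ⇒  ω_p−ω_c = −(20/19)·(-29/39) = 580/741

580/741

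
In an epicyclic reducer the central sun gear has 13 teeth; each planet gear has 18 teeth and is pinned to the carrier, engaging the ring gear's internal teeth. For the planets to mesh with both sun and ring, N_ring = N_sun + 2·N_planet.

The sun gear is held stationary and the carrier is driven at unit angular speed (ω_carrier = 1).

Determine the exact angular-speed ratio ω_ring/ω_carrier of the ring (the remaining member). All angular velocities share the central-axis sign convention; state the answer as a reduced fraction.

N_ring = 13 + 2·18 = 49
13(ω_s−ω_c) = −49(ω_r−ω_c),  ω_s=0, ω_c=1
ω_r = 1 − (13/49)(0−1) = 62/49
ω_r/ω_c = 62/49

62/49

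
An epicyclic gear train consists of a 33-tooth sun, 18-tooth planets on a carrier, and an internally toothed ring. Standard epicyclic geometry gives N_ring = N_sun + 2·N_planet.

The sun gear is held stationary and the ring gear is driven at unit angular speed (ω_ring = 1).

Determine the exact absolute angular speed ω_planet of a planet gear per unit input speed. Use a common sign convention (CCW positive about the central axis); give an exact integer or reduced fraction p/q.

N_ring = 33 + 2·18 = 69
33(ω_s−ω_c) = −69(ω_r−ω_c),  ω_s=0, ω_r=1
33(0−ω_c) = −69(1−ω_c)  ⇒  102ω_c = 69  ⇒  ω_c = 23/34
sun–planet: 33·(0−23/34) = −18·(ω_p−ω_c)  ⇒  ω_p−ω_c = −(33/18)·(-23/34) = 253/204
ω_p = 23/34 + 253/204 = 23/12

23/12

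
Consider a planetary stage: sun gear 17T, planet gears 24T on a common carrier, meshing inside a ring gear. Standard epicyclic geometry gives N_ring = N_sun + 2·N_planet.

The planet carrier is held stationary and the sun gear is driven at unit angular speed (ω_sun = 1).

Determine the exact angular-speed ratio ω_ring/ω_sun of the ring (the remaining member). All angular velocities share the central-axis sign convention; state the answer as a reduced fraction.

-17/65

N_ring = 17 + 2·24 = 65
17(ω_s−ω_c) = −65(ω_r−ω_c),  ω_c=0, ω_s=1
ω_r = 0 − (17/65)(1−0) = -17/65
ω_r/ω_s = -17/65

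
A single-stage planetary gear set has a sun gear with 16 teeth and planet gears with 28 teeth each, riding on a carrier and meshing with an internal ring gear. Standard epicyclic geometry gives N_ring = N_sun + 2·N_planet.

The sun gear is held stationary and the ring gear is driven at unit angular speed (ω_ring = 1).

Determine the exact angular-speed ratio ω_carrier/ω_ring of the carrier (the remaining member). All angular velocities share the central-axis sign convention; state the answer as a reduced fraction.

9/11

N_ring = 16 + 2·28 = 72
16(ω_s−ω_c) = −72(ω_r−ω_c),  ω_s=0, ω_r=1
16(0−ω_c) = −72(1−ω_c)  ⇒  88ω_c = 72  ⇒  ω_c = 9/11
ω_c/ω_r = 9/11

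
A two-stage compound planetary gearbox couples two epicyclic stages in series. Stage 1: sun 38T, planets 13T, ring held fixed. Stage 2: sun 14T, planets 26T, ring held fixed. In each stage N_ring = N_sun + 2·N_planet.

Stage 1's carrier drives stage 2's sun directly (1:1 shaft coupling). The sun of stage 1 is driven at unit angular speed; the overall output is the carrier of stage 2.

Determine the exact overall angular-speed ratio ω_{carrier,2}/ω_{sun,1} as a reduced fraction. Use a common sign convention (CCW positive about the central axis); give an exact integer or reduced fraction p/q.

Stage 1: N_ring = 38 + 2·13 = 64
Stage 1: 38(ω_s−ω_c) = −64(ω_r−ω_c),  ω_r=0, ω_s=1
Stage 1: 38(1−ω_c) = −64(0−ω_c)  ⇒  102ω_c = 38  ⇒  ω_c = 19/51
  ⇒ ω_c¹/ω_s¹ = 19/51
Stage 2: N_ring = 14 + 2·26 = 66
Stage 2: 14(ω_s−ω_c) = −66(ω_r−ω_c),  ω_r=0, ω_s=1
Stage 2: 14(1−ω_c) = −66(0−ω_c)  ⇒  80ω_c = 14  ⇒  ω_c = 7/40
  ⇒ ω_c²/ω_s² = 7/40
Coupling ω_s² = ω_c¹ ⇒ overall = 19/51 × 7/40 = 133/2040

133/2040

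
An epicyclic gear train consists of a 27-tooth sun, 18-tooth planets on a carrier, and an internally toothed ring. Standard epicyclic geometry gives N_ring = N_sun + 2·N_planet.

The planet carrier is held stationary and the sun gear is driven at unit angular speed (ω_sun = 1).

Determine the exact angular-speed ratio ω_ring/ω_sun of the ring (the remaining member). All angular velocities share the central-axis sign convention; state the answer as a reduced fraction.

-3/7

N_ring = 27 + 2·18 = 63
27(ω_s−ω_c) = −63(ω_r−ω_c),  ω_c=0, ω_s=1
ω_r = 0 − (27/63)(1−0) = -3/7
ω_r/ω_s = -3/7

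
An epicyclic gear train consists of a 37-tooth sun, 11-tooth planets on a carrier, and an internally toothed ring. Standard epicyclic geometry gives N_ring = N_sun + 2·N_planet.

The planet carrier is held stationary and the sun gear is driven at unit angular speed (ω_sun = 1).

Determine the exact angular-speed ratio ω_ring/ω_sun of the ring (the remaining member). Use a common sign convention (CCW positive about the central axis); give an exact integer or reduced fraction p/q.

-37/59

N_ring = 37 + 2·11 = 59
37(ω_s−ω_c) = −59(ω_r−ω_c),  ω_c=0, ω_s=1
ω_r = 0 − (37/59)(1−0) = -37/59
ω_r/ω_s = -37/59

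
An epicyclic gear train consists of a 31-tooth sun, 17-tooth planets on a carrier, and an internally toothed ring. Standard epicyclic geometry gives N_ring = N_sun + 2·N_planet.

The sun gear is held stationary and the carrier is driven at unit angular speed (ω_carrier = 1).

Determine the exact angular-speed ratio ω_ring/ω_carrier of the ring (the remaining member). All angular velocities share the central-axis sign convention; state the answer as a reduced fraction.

N_ring = 31 + 2·17 = 65
31(ω_s−ω_c) = −65(ω_r−ω_c),  ω_s=0, ω_c=1
ω_r = 1 − (31/65)(0−1) = 96/65
ω_r/ω_c = 96/65

96/65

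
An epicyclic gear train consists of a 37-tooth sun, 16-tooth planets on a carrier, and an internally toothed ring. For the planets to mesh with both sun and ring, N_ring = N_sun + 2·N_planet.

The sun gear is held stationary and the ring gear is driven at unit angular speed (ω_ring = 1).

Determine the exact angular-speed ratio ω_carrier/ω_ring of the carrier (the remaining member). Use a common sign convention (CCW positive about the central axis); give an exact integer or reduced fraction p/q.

69/106

N_ring = 37 + 2·16 = 69
37(ω_s−ω_c) = −69(ω_r−ω_c),  ω_s=0, ω_r=1
37(0−ω_c) = −69(1−ω_c)  ⇒  106ω_c = 69  ⇒  ω_c = 69/106
ω_c/ω_r = 69/106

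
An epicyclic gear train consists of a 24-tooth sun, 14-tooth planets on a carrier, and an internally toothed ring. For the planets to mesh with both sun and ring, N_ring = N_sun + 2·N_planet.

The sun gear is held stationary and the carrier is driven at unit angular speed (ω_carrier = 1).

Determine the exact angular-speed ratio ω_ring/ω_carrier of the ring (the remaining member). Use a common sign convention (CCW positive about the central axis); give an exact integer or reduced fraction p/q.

N_ring = 24 + 2·14 = 52
24(ω_s−ω_c) = −52(ω_r−ω_c),  ω_s=0, ω_c=1
ω_r = 1 − (24/52)(0−1) = 19/13
ω_r/ω_c = 19/13

19/13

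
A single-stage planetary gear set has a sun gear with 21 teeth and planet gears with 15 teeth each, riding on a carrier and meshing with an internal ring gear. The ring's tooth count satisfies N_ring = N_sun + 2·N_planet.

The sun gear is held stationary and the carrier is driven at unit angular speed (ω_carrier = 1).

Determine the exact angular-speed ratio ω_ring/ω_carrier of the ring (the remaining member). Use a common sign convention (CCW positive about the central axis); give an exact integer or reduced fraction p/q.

24/17

N_ring = 21 + 2·15 = 51
21(ω_s−ω_c) = −51(ω_r−ω_c),  ω_s=0, ω_c=1
ω_r = 1 − (21/51)(0−1) = 24/17
ω_r/ω_c = 24/17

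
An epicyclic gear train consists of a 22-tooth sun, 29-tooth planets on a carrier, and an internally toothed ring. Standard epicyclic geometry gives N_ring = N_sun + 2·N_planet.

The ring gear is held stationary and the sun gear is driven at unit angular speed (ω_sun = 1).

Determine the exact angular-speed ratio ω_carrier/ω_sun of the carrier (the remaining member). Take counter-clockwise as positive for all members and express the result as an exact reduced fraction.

N_ring = 22 + 2·29 = 80
22(ω_s−ω_c) = −80(ω_r−ω_c),  ω_r=0, ω_s=1
22(1−ω_c) = −80(0−ω_c)  ⇒  102ω_c = 22  ⇒  ω_c = 11/51
ω_c/ω_s = 11/51

11/51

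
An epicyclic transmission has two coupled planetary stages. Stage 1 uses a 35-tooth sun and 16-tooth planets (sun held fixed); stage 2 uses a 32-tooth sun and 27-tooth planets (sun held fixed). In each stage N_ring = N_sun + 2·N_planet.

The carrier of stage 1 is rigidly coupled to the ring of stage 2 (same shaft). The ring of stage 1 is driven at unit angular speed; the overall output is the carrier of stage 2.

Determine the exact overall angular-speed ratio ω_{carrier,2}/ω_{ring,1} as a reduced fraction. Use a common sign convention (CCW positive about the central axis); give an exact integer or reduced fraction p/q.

2881/6018

Stage 1: N_ring = 35 + 2·16 = 67
Stage 1: 35(ω_s−ω_c) = −67(ω_r−ω_c),  ω_s=0, ω_r=1
Stage 1: 35(0−ω_c) = −67(1−ω_c)  ⇒  102ω_c = 67  ⇒  ω_c = 67/102
  ⇒ ω_c¹/ω_r¹ = 67/102
Stage 2: N_ring = 32 + 2·27 = 86
Stage 2: 32(ω_s−ω_c) = −86(ω_r−ω_c),  ω_s=0, ω_r=1
Stage 2: 32(0−ω_c) = −86(1−ω_c)  ⇒  118ω_c = 86  ⇒  ω_c = 43/59
  ⇒ ω_c²/ω_r² = 43/59
Coupling ω_r² = ω_c¹ ⇒ overall = 67/102 × 43/59 = 2881/6018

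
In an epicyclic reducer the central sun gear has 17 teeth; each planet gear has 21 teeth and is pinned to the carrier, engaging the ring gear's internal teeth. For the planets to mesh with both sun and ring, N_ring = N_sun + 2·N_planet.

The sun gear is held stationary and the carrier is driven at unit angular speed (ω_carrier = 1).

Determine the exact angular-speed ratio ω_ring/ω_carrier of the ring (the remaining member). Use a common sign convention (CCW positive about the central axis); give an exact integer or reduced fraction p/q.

N_ring = 17 + 2·21 = 59
17(ω_s−ω_c) = −59(ω_r−ω_c),  ω_s=0, ω_c=1
ω_r = 1 − (17/59)(0−1) = 76/59
ω_r/ω_c = 76/59

76/59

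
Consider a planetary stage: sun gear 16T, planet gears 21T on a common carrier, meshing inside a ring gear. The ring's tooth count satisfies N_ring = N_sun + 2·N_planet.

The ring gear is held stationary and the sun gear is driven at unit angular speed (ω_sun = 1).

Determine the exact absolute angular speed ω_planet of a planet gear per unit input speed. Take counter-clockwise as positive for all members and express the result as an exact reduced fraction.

-8/21

N_ring = 16 + 2·21 = 58
16(ω_s−ω_c) = −58(ω_r−ω_c),  ω_r=0, ω_s=1
16(1−ω_c) = −58(0−ω_c)  ⇒  74ω_c = 16  ⇒  ω_c = 8/37
sun–planet: 16·(1−8/37) = −21·(ω_p−ω_c)  ⇒  ω_p−ω_c = −(16/21)·(29/37) = -464/777
ω_p = 8/37 − 464/777 = -8/21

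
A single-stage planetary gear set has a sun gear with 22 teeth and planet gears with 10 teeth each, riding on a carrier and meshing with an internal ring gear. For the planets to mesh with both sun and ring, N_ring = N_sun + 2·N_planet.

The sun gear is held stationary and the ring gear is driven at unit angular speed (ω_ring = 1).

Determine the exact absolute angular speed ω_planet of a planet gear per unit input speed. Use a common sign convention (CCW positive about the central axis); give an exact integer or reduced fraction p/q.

21/10

N_ring = 22 + 2·10 = 42
22(ω_s−ω_c) = −42(ω_r−ω_c),  ω_s=0, ω_r=1
22(0−ω_c) = −42(1−ω_c)  ⇒  64ω_c = 42  ⇒  ω_c = 21/32
sun–planet: 22·(0−21/32) = −10·(ω_p−ω_c)  ⇒  ω_p−ω_c = −(22/10)·(-21/32) = 231/160
ω_p = 21/32 + 231/160 = 21/10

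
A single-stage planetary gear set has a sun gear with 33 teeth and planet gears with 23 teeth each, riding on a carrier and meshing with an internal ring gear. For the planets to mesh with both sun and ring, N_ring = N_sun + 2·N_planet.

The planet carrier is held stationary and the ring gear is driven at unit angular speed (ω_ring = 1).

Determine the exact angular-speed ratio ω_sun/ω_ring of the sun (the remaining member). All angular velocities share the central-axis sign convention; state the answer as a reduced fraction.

N_ring = 33 + 2·23 = 79
33(ω_s−ω_c) = −79(ω_r−ω_c),  ω_c=0, ω_r=1
ω_s = 0 − (79/33)(1−0) = -79/33
ω_s/ω_r = -79/33

-79/33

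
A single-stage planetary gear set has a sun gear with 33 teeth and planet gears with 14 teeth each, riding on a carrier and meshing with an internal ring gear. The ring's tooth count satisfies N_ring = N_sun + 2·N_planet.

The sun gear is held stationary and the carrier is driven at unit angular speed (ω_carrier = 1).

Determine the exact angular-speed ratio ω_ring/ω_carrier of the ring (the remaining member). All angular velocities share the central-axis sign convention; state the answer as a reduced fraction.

N_ring = 33 + 2·14 = 61
33(ω_s−ω_c) = −61(ω_r−ω_c),  ω_s=0, ω_c=1
ω_r = 1 − (33/61)(0−1) = 94/61
ω_r/ω_c = 94/61

94/61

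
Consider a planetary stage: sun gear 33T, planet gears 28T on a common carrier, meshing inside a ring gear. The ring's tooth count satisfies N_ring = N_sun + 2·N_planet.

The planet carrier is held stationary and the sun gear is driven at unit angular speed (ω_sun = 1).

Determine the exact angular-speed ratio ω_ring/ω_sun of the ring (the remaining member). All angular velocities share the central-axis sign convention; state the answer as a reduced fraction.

N_ring = 33 + 2·28 = 89
33(ω_s−ω_c) = −89(ω_r−ω_c),  ω_c=0, ω_s=1
ω_r = 0 − (33/89)(1−0) = -33/89
ω_r/ω_s = -33/89

-33/89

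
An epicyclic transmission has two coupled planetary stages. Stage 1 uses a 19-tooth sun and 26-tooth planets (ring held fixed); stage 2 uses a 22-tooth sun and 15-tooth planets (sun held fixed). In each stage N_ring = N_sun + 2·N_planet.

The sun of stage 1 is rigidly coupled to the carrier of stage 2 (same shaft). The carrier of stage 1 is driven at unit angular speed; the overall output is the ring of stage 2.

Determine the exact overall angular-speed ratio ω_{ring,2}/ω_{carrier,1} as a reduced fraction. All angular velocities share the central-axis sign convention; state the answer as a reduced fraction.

1665/247

Stage 1: N_ring = 19 + 2·26 = 71
Stage 1: 19(ω_s−ω_c) = −71(ω_r−ω_c),  ω_r=0, ω_c=1
Stage 1: ω_s = 1 − (71/19)(0−1) = 90/19
  ⇒ ω_s¹/ω_c¹ = 90/19
Stage 2: N_ring = 22 + 2·15 = 52
Stage 2: 22(ω_s−ω_c) = −52(ω_r−ω_c),  ω_s=0, ω_c=1
Stage 2: ω_r = 1 − (22/52)(0−1) = 37/26
  ⇒ ω_r²/ω_c² = 37/26
Coupling ω_c² = ω_s¹ ⇒ overall = 90/19 × 37/26 = 1665/247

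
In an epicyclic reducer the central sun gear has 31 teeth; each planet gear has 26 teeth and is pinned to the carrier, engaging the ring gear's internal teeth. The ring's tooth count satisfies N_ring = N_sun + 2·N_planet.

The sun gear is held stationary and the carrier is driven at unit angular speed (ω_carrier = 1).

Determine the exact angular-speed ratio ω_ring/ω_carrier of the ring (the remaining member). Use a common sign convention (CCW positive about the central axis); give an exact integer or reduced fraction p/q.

114/83

N_ring = 31 + 2·26 = 83
31(ω_s−ω_c) = −83(ω_r−ω_c),  ω_s=0, ω_c=1
ω_r = 1 − (31/83)(0−1) = 114/83
ω_r/ω_c = 114/83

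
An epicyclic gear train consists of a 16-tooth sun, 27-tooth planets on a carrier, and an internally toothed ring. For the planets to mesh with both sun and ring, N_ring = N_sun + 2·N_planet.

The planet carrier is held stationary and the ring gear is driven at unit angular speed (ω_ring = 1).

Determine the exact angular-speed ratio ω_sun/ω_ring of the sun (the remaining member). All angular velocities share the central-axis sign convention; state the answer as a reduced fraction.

N_ring = 16 + 2·27 = 70
16(ω_s−ω_c) = −70(ω_r−ω_c),  ω_c=0, ω_r=1
ω_s = 0 − (70/16)(1−0) = -35/8
ω_s/ω_r = -35/8

-35/8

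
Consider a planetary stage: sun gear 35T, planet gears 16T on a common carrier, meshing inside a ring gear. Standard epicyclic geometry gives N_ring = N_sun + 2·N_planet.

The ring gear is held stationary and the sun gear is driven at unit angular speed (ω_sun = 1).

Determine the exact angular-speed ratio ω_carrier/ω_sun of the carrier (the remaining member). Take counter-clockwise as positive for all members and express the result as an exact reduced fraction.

N_ring = 35 + 2·16 = 67
35(ω_s−ω_c) = −67(ω_r−ω_c),  ω_r=0, ω_s=1
35(1−ω_c) = −67(0−ω_c)  ⇒  102ω_c = 35  ⇒  ω_c = 35/102
ω_c/ω_s = 35/102

35/102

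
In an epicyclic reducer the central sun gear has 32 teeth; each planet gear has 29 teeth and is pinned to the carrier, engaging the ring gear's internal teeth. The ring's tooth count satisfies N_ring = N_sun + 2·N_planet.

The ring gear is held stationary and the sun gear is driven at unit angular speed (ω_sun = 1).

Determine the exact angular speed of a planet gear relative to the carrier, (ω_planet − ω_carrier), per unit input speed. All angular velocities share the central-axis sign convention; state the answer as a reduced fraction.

-1440/1769

N_ring = 32 + 2·29 = 90
32(ω_s−ω_c) = −90(ω_r−ω_c),  ω_r=0, ω_s=1
32(1−ω_c) = −90(0−ω_c)  ⇒  122ω_c = 32  ⇒  ω_c = 16/61
sun–planet: 32·(1−16/61) = −29·(ω_p−ω_c)  ⇒  ω_p−ω_c = −(32/29)·(45/61) = -1440/1769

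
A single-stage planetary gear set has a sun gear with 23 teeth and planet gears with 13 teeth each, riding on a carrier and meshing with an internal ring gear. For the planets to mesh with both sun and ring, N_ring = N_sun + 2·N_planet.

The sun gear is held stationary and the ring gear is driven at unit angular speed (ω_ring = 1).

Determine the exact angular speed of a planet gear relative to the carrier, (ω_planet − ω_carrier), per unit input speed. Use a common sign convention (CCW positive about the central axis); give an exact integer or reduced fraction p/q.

N_ring = 23 + 2·13 = 49
23(ω_s−ω_c) = −49(ω_r−ω_c),  ω_s=0, ω_r=1
23(0−ω_c) = −49(1−ω_c)  ⇒  72ω_c = 49  ⇒  ω_c = 49/72
sun–planet: 23·(0−49/72) = −13·(ω_p−ω_c)  ⇒  ω_p−ω_c = −(23/13)·(-49/72) = 1127/936

1127/936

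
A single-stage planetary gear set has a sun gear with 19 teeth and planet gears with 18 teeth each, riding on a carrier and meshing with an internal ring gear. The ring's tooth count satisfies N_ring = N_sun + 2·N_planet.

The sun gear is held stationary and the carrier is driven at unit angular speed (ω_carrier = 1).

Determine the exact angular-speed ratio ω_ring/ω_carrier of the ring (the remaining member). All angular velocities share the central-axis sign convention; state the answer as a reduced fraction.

N_ring = 19 + 2·18 = 55
19(ω_s−ω_c) = −55(ω_r−ω_c),  ω_s=0, ω_c=1
ω_r = 1 − (19/55)(0−1) = 74/55
ω_r/ω_c = 74/55

74/55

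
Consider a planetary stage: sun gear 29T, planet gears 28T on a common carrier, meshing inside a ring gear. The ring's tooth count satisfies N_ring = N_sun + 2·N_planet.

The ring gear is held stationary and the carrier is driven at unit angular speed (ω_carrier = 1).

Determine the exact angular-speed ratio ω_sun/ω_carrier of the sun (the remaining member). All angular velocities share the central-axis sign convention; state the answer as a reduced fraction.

N_ring = 29 + 2·28 = 85
29(ω_s−ω_c) = −85(ω_r−ω_c),  ω_r=0, ω_c=1
ω_s = 1 − (85/29)(0−1) = 114/29
ω_s/ω_c = 114/29

114/29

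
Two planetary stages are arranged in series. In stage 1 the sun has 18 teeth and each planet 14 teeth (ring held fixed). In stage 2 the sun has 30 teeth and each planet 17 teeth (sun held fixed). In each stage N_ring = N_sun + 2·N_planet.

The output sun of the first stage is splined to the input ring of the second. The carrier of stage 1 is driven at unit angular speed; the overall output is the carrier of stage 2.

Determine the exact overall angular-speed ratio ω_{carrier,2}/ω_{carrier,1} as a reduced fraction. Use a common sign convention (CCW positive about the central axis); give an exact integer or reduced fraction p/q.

Stage 1: N_ring = 18 + 2·14 = 46
Stage 1: 18(ω_s−ω_c) = −46(ω_r−ω_c),  ω_r=0, ω_c=1
Stage 1: ω_s = 1 − (46/18)(0−1) = 32/9
  ⇒ ω_s¹/ω_c¹ = 32/9
Stage 2: N_ring = 30 + 2·17 = 64
Stage 2: 30(ω_s−ω_c) = −64(ω_r−ω_c),  ω_s=0, ω_r=1
Stage 2: 30(0−ω_c) = −64(1−ω_c)  ⇒  94ω_c = 64  ⇒  ω_c = 32/47
  ⇒ ω_c²/ω_r² = 32/47
Coupling ω_r² = ω_s¹ ⇒ overall = 32/9 × 32/47 = 1024/423

1024/423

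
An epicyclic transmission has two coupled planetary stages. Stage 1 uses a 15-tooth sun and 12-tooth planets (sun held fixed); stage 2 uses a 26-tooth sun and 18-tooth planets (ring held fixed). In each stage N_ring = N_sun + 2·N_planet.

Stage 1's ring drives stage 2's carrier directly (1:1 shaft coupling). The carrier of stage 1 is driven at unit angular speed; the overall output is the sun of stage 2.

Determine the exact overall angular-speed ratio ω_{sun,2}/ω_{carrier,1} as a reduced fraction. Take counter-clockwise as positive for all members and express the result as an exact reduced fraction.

792/169

Stage 1: N_ring = 15 + 2·12 = 39
Stage 1: 15(ω_s−ω_c) = −39(ω_r−ω_c),  ω_s=0, ω_c=1
Stage 1: ω_r = 1 − (15/39)(0−1) = 18/13
  ⇒ ω_r¹/ω_c¹ = 18/13
Stage 2: N_ring = 26 + 2·18 = 62
Stage 2: 26(ω_s−ω_c) = −62(ω_r−ω_c),  ω_r=0, ω_c=1
Stage 2: ω_s = 1 − (62/26)(0−1) = 44/13
  ⇒ ω_s²/ω_c² = 44/13
Coupling ω_c² = ω_r¹ ⇒ overall = 18/13 × 44/13 = 792/169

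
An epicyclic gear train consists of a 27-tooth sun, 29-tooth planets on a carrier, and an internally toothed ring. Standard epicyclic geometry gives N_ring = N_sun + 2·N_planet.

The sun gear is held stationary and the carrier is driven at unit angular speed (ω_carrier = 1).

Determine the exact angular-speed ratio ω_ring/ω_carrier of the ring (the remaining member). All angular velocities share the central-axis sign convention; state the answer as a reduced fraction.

N_ring = 27 + 2·29 = 85
27(ω_s−ω_c) = −85(ω_r−ω_c),  ω_s=0, ω_c=1
ω_r = 1 − (27/85)(0−1) = 112/85
ω_r/ω_c = 112/85

112/85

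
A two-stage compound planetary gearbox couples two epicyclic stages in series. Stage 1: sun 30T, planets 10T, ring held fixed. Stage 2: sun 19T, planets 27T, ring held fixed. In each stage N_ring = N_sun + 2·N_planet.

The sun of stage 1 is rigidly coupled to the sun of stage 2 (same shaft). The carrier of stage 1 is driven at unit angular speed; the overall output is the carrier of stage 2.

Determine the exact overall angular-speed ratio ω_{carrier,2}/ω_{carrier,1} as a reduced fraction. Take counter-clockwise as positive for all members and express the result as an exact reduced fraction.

38/69

Stage 1: N_ring = 30 + 2·10 = 50
Stage 1: 30(ω_s−ω_c) = −50(ω_r−ω_c),  ω_r=0, ω_c=1
Stage 1: ω_s = 1 − (50/30)(0−1) = 8/3
  ⇒ ω_s¹/ω_c¹ = 8/3
Stage 2: N_ring = 19 + 2·27 = 73
Stage 2: 19(ω_s−ω_c) = −73(ω_r−ω_c),  ω_r=0, ω_s=1
Stage 2: 19(1−ω_c) = −73(0−ω_c)  ⇒  92ω_c = 19  ⇒  ω_c = 19/92
  ⇒ ω_c²/ω_s² = 19/92
Coupling ω_s² = ω_s¹ ⇒ overall = 8/3 × 19/92 = 38/69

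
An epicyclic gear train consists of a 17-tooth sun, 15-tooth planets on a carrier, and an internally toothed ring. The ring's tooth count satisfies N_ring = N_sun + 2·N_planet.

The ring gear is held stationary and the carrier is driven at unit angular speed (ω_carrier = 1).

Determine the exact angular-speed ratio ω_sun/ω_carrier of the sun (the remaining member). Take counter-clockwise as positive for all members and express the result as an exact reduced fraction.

N_ring = 17 + 2·15 = 47
17(ω_s−ω_c) = −47(ω_r−ω_c),  ω_r=0, ω_c=1
ω_s = 1 − (47/17)(0−1) = 64/17
ω_s/ω_c = 64/17

64/17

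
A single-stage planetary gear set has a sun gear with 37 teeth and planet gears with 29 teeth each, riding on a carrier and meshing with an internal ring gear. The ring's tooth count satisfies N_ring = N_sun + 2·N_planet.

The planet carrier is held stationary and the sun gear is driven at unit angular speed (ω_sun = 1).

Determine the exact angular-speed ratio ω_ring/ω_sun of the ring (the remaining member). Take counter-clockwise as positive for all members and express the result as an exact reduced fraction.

N_ring = 37 + 2·29 = 95
37(ω_s−ω_c) = −95(ω_r−ω_c),  ω_c=0, ω_s=1
ω_r = 0 − (37/95)(1−0) = -37/95
ω_r/ω_s = -37/95

-37/95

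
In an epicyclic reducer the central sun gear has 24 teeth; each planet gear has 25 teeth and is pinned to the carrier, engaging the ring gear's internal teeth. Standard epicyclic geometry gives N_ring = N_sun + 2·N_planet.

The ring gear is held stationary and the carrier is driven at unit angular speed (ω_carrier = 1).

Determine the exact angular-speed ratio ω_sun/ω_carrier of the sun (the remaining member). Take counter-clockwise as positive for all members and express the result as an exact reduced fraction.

N_ring = 24 + 2·25 = 74
24(ω_s−ω_c) = −74(ω_r−ω_c),  ω_r=0, ω_c=1
ω_s = 1 − (74/24)(0−1) = 49/12
ω_s/ω_c = 49/12

49/12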